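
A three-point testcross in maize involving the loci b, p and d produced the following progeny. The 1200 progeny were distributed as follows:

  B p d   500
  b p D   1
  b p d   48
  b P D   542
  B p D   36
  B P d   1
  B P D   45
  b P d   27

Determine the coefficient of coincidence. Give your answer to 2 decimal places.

The two most frequent reciprocal classes, B p d and b P D, are the parental types, so the F1 was B p d / b P D.
The two rarest classes, B P d and b p D, are the double crossovers. Comparing them with the parentals, only the p allele has switched, so p is the middle locus and the order is d – p – b.
d–p: (63 + 2)/1200 = 0.0542; p–b: (93 + 2)/1200 = 0.0792.
Expected DCO frequency = 0.0542 × 0.0792 ≈ 0.00429; observed = 2/1200 ≈ 0.00167.
Coefficient of coincidence = 0.00167/0.00429 ≈ 0.39.

0.39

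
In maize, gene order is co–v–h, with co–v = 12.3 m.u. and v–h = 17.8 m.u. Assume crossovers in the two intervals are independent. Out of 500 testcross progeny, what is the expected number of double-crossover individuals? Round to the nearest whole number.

Map distances give recombination frequencies of 0.123 and 0.178 for the two intervals.
With no interference, expected double-crossover frequency = 0.123 × 0.178 = 0.02189.
Expected number = 0.02189 × 500 = 10.95 ≈ 11.

11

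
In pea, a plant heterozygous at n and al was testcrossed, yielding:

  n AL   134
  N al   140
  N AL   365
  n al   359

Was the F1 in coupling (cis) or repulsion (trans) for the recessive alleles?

The two most frequent classes are N AL (365) and n al (359); these are the parental (non-recombinant) types.
So the F1 carried N AL on one chromosome and n al on the other — the recessive alleles are on the same chromosome (cis / coupling).

cis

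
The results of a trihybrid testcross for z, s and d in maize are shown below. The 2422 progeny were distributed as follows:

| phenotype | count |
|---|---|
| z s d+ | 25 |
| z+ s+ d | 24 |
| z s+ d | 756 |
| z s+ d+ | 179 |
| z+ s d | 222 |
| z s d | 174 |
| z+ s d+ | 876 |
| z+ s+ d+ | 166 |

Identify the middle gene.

The two most frequent reciprocal classes, z+ s d+ and z s+ d, are the parental types, so the F1 was z+ s d+ / z s+ d.
The two rarest classes, z s d+ and z+ s+ d, are the double crossovers. Comparing them with the parentals, only the z allele has switched, so z is the middle locus and the order is d – z – s.

z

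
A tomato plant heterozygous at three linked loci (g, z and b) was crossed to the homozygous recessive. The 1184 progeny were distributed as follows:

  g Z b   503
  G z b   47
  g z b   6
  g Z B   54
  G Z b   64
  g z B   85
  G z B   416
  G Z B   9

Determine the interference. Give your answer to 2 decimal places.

The two most frequent reciprocal classes, G z B and g Z b, are the parental types, so the F1 was G z B / g Z b.
The two rarest classes, G Z B and g z b, are the double crossovers. Comparing them with the parentals, only the z allele has switched, so z is the middle locus and the order is b – z – g.
b–z: (101 + 15)/1184 = 0.0980; z–g: (149 + 15)/1184 = 0.1385.
Expected DCO frequency = 0.0980 × 0.1385 ≈ 0.01357; observed = 15/1184 ≈ 0.01267.
Coefficient of coincidence = 0.01267/0.01357 ≈ 0.93; interference = 1 − 0.93 = 0.07.

0.07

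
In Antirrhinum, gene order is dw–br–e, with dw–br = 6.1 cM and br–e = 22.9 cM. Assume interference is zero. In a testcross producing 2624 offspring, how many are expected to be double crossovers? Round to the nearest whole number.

37

Map distances give recombination frequencies of 0.061 and 0.229 for the two intervals.
With no interference, expected double-crossover frequency = 0.061 × 0.229 = 0.01397.
Expected number = 0.01397 × 2624 = 36.65 ≈ 37.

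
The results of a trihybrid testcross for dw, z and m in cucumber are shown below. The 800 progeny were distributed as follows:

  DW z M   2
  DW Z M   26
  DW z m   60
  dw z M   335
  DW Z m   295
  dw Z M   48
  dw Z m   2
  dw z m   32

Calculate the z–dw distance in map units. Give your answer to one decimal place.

The two most frequent reciprocal classes, dw z M and DW Z m, are the parental types, so the F1 was dw z M / DW Z m.
The two rarest classes, DW z M and dw Z m, are the double crossovers. Comparing them with the parentals, only the dw allele has switched, so dw is the middle locus and the order is m – dw – z.
Crossovers in the dw–z interval produce the single-crossover classes dw Z M and DW z m (48 + 60 = 108) plus the double crossovers (4).
RF(dw–z) = (108 + 4) / 800 = 112/800 = 0.1400 → 14.0 map units.

14.0 map units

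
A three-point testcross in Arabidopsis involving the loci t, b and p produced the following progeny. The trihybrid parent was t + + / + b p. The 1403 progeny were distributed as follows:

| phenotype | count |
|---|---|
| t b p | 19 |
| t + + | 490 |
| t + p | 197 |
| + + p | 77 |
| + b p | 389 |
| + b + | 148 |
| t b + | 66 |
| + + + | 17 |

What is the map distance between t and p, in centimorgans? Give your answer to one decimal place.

The two rarest classes, + + + and t b p, are the double crossovers. Comparing them with the parentals, only the t allele has switched, so t is the middle locus and the order is p – t – b.
Crossovers in the p–t interval produce the single-crossover classes t + p and + b + (197 + 148 = 345) plus the double crossovers (36).
RF(p–t) = (345 + 36) / 1403 = 381/1403 = 0.2716 → 27.2 centimorgans.

27.2 centimorgans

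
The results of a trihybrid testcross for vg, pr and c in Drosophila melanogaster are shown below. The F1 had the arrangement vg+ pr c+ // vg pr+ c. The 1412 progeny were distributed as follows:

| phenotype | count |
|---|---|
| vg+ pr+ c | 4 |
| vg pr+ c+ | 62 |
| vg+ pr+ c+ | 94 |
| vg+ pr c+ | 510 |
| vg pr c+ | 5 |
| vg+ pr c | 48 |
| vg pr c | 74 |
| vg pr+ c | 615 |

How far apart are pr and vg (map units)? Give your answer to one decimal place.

12.5 map units

The two rarest classes, vg pr c+ and vg+ pr+ c, are the double crossovers. Comparing them with the parentals, only the vg allele has switched, so vg is the middle locus and the order is c – vg – pr.
Crossovers in the vg–pr interval produce the single-crossover classes vg+ pr+ c+ and vg pr c (94 + 74 = 168) plus the double crossovers (9).
RF(vg–pr) = (168 + 9) / 1412 = 177/1412 = 0.1254 → 12.5 map units.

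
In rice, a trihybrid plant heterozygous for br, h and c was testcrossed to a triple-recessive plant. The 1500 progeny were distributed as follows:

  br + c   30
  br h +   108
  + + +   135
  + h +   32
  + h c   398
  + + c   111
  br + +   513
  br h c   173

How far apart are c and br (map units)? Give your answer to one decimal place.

The two most frequent reciprocal classes, br + + and + h c, are the parental types, so the F1 was br + + / + h c.
The two rarest classes, br + c and + h +, are the double crossovers. Comparing them with the parentals, only the c allele has switched, so c is the middle locus and the order is h – c – br.
Crossovers in the c–br interval produce the single-crossover classes + + + and br h c (135 + 173 = 308) plus the double crossovers (62).
RF(c–br) = (308 + 62) / 1500 = 370/1500 = 0.2467 → 24.7 map units.

24.7 map units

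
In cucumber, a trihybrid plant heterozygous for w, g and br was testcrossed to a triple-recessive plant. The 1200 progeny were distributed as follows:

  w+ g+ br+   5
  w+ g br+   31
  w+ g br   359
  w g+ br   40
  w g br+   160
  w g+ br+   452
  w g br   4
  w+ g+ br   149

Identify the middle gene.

w

The two most frequent reciprocal classes, w+ g br and w g+ br+, are the parental types, so the F1 was w+ g br / w g+ br+.
The two rarest classes, w g br and w+ g+ br+, are the double crossovers. Comparing them with the parentals, only the w allele has switched, so w is the middle locus and the order is g – w – br.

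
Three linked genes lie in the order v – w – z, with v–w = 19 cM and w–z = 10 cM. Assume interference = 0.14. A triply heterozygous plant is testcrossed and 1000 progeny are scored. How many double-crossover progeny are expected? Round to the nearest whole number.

16

Map distances give recombination frequencies of 0.190 and 0.100 for the two intervals.
With interference 0.14 (so coincidence = 0.86), expected double-crossover frequency = 0.190 × 0.100 × 0.86 = 0.01634.
Expected number = 0.01634 × 1000 = 16.34 ≈ 16.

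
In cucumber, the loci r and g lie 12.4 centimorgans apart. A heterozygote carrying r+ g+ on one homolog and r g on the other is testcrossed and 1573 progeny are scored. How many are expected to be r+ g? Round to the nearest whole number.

98

A map distance of 12.4 centimorgans corresponds to a recombination frequency of 0.124.
The F1 is r+ g+ / r g, so r+ g is a recombinant gamete class with expected frequency r/2 = 0.124/2 = 0.0620.
Expected number = 0.0620 × 1573 = 97.53 ≈ 98.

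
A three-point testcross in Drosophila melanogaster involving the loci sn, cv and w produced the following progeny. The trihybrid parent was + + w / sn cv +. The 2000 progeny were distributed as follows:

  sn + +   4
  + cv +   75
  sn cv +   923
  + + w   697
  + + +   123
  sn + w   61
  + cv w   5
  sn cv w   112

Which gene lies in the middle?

The two rarest classes, + cv w and sn + +, are the double crossovers. Comparing them with the parentals, only the cv allele has switched, so cv is the middle locus and the order is sn – cv – w.

cv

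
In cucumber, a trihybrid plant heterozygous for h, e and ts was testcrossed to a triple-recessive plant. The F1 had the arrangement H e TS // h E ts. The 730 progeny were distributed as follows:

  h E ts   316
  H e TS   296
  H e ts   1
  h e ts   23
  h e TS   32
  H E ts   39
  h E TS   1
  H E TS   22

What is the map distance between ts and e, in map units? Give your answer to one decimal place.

6.4 map units

The two rarest classes, H e ts and h E TS, are the double crossovers. Comparing them with the parentals, only the ts allele has switched, so ts is the middle locus and the order is e – ts – h.
Crossovers in the e–ts interval produce the single-crossover classes H E TS and h e ts (22 + 23 = 45) plus the double crossovers (2).
RF(e–ts) = (45 + 2) / 730 = 47/730 = 0.0644 → 6.4 map units.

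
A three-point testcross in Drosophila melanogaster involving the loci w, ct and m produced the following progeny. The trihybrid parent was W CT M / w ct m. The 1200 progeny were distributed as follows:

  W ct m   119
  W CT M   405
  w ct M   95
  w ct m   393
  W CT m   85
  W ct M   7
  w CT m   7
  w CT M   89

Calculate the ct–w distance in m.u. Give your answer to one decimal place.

The two rarest classes, W ct M and w CT m, are the double crossovers. Comparing them with the parentals, only the ct allele has switched, so ct is the middle locus and the order is w – ct – m.
Crossovers in the w–ct interval produce the single-crossover classes w CT M and W ct m (89 + 119 = 208) plus the double crossovers (14).
RF(w–ct) = (208 + 14) / 1200 = 222/1200 = 0.1850 → 18.5 m.u.

18.5 m.u.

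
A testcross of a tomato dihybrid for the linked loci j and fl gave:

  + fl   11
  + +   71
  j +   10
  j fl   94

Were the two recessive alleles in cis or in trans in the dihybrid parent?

cis

The two most frequent classes are + + (71) and j fl (94); these are the parental (non-recombinant) types.
So the F1 carried + + on one chromosome and j fl on the other — the recessive alleles are on the same chromosome (cis / coupling).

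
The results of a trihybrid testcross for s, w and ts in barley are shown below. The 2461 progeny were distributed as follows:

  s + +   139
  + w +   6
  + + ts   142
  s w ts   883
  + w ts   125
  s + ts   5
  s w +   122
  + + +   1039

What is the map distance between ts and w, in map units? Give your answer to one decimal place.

11.2 map units

The two most frequent reciprocal classes, + + + and s w ts, are the parental types, so the F1 was + + + / s w ts.
The two rarest classes, + w + and s + ts, are the double crossovers. Comparing them with the parentals, only the w allele has switched, so w is the middle locus and the order is s – w – ts.
Crossovers in the w–ts interval produce the single-crossover classes + + ts and s w + (142 + 122 = 264) plus the double crossovers (11).
RF(w–ts) = (264 + 11) / 2461 = 275/2461 = 0.1117 → 11.2 map units.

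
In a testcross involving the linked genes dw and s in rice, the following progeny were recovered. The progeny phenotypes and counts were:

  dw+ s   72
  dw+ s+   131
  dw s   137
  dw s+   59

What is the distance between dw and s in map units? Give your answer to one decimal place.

32.8 map units

The two most frequent classes, dw+ s+ (131) and dw s (137), are the parental types, so the F1 was dw+ s+ / dw s.
The recombinant classes are dw+ s and dw s+: 72 + 59 = 131.
Recombination frequency = 131/399 = 0.3283 ≈ 32.8%, i.e. 32.8 map units.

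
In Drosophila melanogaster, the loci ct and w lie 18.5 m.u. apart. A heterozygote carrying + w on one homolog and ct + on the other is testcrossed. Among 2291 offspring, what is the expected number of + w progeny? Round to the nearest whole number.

934

A map distance of 18.5 m.u. corresponds to a recombination frequency of 0.185.
The F1 is + w / ct +, so + w is a parental gamete class with expected frequency (1 − r)/2 = 0.815/2 = 0.4075.
Expected number = 0.4075 × 2291 = 933.58 ≈ 934.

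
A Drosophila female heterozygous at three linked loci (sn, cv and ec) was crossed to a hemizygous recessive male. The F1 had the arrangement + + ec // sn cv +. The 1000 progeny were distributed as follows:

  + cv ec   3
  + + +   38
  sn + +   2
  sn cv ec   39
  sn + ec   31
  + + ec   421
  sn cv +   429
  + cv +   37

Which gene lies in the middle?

cv

The two rarest classes, + cv ec and sn + +, are the double crossovers. Comparing them with the parentals, only the cv allele has switched, so cv is the middle locus and the order is sn – cv – ec.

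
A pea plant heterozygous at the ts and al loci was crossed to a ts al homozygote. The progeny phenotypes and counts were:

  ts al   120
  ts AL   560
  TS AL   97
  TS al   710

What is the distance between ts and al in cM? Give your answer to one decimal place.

The two most frequent classes, TS al (710) and ts AL (560), are the parental types, so the F1 was TS al / ts AL.
The recombinant classes are TS AL and ts al: 97 + 120 = 217.
Recombination frequency = 217/1487 = 0.1459 ≈ 14.6%, i.e. 14.6 cM.

14.6 cM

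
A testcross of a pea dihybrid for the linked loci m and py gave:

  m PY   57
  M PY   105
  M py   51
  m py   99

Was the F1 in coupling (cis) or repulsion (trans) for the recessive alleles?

cis

The two most frequent classes are M PY (105) and m py (99); these are the parental (non-recombinant) types.
So the F1 carried M PY on one chromosome and m py on the other — the recessive alleles are on the same chromosome (cis / coupling).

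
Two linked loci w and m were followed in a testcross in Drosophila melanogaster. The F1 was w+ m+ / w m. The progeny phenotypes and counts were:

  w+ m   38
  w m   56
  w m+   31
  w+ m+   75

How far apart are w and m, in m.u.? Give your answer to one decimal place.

The recombinant classes are w+ m and w m+: 38 + 31 = 69.
Recombination frequency = 69/200 = 0.3450 ≈ 34.5%, i.e. 34.5 m.u.

34.5 m.u.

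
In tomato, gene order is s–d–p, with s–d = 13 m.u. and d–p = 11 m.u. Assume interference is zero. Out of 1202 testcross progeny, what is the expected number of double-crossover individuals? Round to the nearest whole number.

Map distances give recombination frequencies of 0.130 and 0.110 for the two intervals.
With no interference, expected double-crossover frequency = 0.130 × 0.110 = 0.01430.
Expected number = 0.01430 × 1202 = 17.19 ≈ 17.

17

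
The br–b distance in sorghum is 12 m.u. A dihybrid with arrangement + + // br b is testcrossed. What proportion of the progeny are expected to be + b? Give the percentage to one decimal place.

A map distance of 12 m.u. corresponds to a recombination frequency of 0.120.
The F1 is + + / br b, so + b is a recombinant gamete class with expected frequency r/2 = 0.120/2 = 0.0600.
That is 0.0600 = 6.0% of the progeny.

6.0%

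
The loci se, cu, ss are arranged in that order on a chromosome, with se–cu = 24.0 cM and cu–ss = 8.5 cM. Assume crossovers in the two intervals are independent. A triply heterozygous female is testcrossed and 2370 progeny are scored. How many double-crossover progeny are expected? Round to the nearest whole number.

Map distances give recombination frequencies of 0.240 and 0.085 for the two intervals.
With no interference, expected double-crossover frequency = 0.240 × 0.085 = 0.02040.
Expected number = 0.02040 × 2370 = 48.35 ≈ 48.

48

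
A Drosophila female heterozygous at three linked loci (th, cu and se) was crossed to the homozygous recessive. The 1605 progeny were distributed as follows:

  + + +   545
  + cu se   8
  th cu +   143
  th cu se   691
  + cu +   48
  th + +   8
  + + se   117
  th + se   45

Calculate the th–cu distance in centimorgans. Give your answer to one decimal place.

The two most frequent reciprocal classes, th cu se and + + +, are the parental types, so the F1 was th cu se / + + +.
The two rarest classes, + cu se and th + +, are the double crossovers. Comparing them with the parentals, only the th allele has switched, so th is the middle locus and the order is se – th – cu.
Crossovers in the th–cu interval produce the single-crossover classes th + se and + cu + (45 + 48 = 93) plus the double crossovers (16).
RF(th–cu) = (93 + 16) / 1605 = 109/1605 = 0.0679 → 6.8 centimorgans.

6.8 centimorgans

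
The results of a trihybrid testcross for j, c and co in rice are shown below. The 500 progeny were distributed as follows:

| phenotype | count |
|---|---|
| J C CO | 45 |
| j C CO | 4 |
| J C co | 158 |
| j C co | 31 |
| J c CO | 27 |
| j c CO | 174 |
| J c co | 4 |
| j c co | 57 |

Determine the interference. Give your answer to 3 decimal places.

0.449

The two most frequent reciprocal classes, j c CO and J C co, are the parental types, so the F1 was j c CO / J C co.
The two rarest classes, j C CO and J c co, are the double crossovers. Comparing them with the parentals, only the c allele has switched, so c is the middle locus and the order is j – c – co.
j–c: (58 + 8)/500 = 0.1320; c–co: (102 + 8)/500 = 0.2200.
Expected DCO frequency = 0.1320 × 0.2200 ≈ 0.02904; observed = 8/500 ≈ 0.01600.
Coefficient of coincidence = 0.01600/0.02904 ≈ 0.551; interference = 1 − 0.551 = 0.449.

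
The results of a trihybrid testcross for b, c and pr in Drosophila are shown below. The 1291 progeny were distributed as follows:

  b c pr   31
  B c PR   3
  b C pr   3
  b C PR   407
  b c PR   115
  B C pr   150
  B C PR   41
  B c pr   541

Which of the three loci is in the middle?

pr

The two most frequent reciprocal classes, b C PR and B c pr, are the parental types, so the F1 was b C PR / B c pr.
The two rarest classes, b C pr and B c PR, are the double crossovers. Comparing them with the parentals, only the pr allele has switched, so pr is the middle locus and the order is c – pr – b.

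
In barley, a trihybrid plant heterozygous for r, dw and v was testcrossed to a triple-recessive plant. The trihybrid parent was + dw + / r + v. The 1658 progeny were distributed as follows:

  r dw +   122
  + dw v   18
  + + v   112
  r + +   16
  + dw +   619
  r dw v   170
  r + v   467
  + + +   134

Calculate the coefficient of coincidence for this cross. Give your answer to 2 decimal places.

0.62

The two rarest classes, + dw v and r + +, are the double crossovers. Comparing them with the parentals, only the v allele has switched, so v is the middle locus and the order is r – v – dw.
r–v: (234 + 34)/1658 = 0.1616; v–dw: (304 + 34)/1658 = 0.2039.
Expected DCO frequency = 0.1616 × 0.2039 ≈ 0.03295; observed = 34/1658 ≈ 0.02051.
Coefficient of coincidence = 0.02051/0.03295 ≈ 0.62.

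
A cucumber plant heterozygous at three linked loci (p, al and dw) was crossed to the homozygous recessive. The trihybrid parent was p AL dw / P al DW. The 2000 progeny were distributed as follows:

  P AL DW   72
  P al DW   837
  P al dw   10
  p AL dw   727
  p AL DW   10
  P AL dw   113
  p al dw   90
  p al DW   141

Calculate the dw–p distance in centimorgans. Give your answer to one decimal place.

13.7 centimorgans

The two rarest classes, p AL DW and P al dw, are the double crossovers. Comparing them with the parentals, only the dw allele has switched, so dw is the middle locus and the order is p – dw – al.
Crossovers in the p–dw interval produce the single-crossover classes P AL dw and p al DW (113 + 141 = 254) plus the double crossovers (20).
RF(p–dw) = (254 + 20) / 2000 = 274/2000 = 0.1370 → 13.7 centimorgans.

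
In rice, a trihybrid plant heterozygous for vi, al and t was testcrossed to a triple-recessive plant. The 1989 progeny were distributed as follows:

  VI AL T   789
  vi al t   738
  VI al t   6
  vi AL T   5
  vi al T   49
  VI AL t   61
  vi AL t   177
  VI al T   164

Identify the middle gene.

vi

The two most frequent reciprocal classes, VI AL T and vi al t, are the parental types, so the F1 was VI AL T / vi al t.
The two rarest classes, vi AL T and VI al t, are the double crossovers. Comparing them with the parentals, only the vi allele has switched, so vi is the middle locus and the order is t – vi – al.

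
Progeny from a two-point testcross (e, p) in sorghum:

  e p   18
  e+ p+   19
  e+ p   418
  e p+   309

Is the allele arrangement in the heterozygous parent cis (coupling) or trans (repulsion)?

trans

The two most frequent classes are e+ p (418) and e p+ (309); these are the parental (non-recombinant) types.
So the F1 carried e+ p on one chromosome and e p+ on the other — the recessive alleles are on opposite chromosomes (trans / repulsion).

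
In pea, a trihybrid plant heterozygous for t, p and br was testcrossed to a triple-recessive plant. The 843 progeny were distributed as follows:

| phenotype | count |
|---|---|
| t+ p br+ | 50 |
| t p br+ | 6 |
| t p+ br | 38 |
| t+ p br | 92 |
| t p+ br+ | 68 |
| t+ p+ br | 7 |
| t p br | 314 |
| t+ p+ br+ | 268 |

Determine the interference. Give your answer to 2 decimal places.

The two most frequent reciprocal classes, t+ p+ br+ and t p br, are the parental types, so the F1 was t+ p+ br+ / t p br.
The two rarest classes, t+ p+ br and t p br+, are the double crossovers. Comparing them with the parentals, only the br allele has switched, so br is the middle locus and the order is p – br – t.
p–br: (88 + 13)/843 = 0.1198; br–t: (160 + 13)/843 = 0.2052.
Expected DCO frequency = 0.1198 × 0.2052 ≈ 0.02458; observed = 13/843 ≈ 0.01542.
Coefficient of coincidence = 0.01542/0.02458 ≈ 0.63; interference = 1 − 0.63 = 0.37.

0.37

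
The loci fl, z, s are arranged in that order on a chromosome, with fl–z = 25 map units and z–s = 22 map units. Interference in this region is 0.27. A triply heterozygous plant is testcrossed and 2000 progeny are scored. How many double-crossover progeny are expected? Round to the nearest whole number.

Map distances give recombination frequencies of 0.250 and 0.220 for the two intervals.
With interference 0.27 (so coincidence = 0.73), expected double-crossover frequency = 0.250 × 0.220 × 0.73 = 0.04015.
Expected number = 0.04015 × 2000 = 80.30 ≈ 80.

80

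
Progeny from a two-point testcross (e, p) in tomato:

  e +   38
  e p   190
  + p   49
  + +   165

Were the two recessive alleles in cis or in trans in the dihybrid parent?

cis

The two most frequent classes are + + (165) and e p (190); these are the parental (non-recombinant) types.
So the F1 carried + + on one chromosome and e p on the other — the recessive alleles are on the same chromosome (cis / coupling).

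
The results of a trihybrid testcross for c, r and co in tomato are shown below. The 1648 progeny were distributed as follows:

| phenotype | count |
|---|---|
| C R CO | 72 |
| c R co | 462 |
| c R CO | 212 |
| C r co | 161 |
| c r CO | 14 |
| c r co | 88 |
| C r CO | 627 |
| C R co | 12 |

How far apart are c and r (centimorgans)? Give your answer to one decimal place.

11.3 centimorgans

The two most frequent reciprocal classes, c R co and C r CO, are the parental types, so the F1 was c R co / C r CO.
The two rarest classes, C R co and c r CO, are the double crossovers. Comparing them with the parentals, only the c allele has switched, so c is the middle locus and the order is r – c – co.
Crossovers in the r–c interval produce the single-crossover classes c r co and C R CO (88 + 72 = 160) plus the double crossovers (26).
RF(r–c) = (160 + 26) / 1648 = 186/1648 = 0.1129 → 11.3 centimorgans.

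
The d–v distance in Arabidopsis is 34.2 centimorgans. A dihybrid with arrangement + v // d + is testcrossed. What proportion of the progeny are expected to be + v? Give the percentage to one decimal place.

32.9%

A map distance of 34.2 centimorgans corresponds to a recombination frequency of 0.342.
The F1 is + v / d +, so + v is a parental gamete class with expected frequency (1 − r)/2 = 0.658/2 = 0.3290.
That is 0.3290 = 32.9% of the progeny.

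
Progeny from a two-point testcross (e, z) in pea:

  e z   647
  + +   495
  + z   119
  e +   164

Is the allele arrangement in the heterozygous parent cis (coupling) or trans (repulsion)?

The two most frequent classes are + + (495) and e z (647); these are the parental (non-recombinant) types.
So the F1 carried + + on one chromosome and e z on the other — the recessive alleles are on the same chromosome (cis / coupling).

cis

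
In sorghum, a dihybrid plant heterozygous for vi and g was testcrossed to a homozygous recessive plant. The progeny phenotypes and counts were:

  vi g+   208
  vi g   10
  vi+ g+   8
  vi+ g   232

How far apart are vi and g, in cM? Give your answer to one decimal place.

The two most frequent classes, vi+ g (232) and vi g+ (208), are the parental types, so the F1 was vi+ g / vi g+.
The recombinant classes are vi+ g+ and vi g: 8 + 10 = 18.
Recombination frequency = 18/458 = 0.0393 ≈ 3.9%, i.e. 3.9 cM.

3.9 cM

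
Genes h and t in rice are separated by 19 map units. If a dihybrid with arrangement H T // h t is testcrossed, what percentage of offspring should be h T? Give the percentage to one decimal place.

A map distance of 19 map units corresponds to a recombination frequency of 0.190.
The F1 is H T / h t, so h T is a recombinant gamete class with expected frequency r/2 = 0.190/2 = 0.0950.
That is 0.0950 = 9.5% of the progeny.

9.5%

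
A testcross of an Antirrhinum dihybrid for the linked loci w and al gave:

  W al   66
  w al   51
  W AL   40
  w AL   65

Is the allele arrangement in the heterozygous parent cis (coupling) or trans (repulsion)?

trans

The two most frequent classes are W al (66) and w AL (65); these are the parental (non-recombinant) types.
So the F1 carried W al on one chromosome and w AL on the other — the recessive alleles are on opposite chromosomes (trans / repulsion).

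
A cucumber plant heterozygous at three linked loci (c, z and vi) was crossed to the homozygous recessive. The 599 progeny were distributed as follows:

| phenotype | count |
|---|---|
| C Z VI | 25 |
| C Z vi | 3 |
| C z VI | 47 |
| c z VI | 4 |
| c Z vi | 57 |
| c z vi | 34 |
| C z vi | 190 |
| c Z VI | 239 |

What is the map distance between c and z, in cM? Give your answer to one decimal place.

11.0 cM

The two most frequent reciprocal classes, C z vi and c Z VI, are the parental types, so the F1 was C z vi / c Z VI.
The two rarest classes, C Z vi and c z VI, are the double crossovers. Comparing them with the parentals, only the z allele has switched, so z is the middle locus and the order is c – z – vi.
Crossovers in the c–z interval produce the single-crossover classes c z vi and C Z VI (34 + 25 = 59) plus the double crossovers (7).
RF(c–z) = (59 + 7) / 599 = 66/599 = 0.1102 → 11.0 cM.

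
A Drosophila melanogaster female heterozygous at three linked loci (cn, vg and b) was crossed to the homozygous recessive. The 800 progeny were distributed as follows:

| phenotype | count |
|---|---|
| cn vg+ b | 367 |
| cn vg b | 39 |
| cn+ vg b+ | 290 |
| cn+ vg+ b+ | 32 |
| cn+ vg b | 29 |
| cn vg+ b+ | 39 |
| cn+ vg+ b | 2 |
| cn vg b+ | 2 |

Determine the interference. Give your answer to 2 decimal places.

The two most frequent reciprocal classes, cn+ vg b+ and cn vg+ b, are the parental types, so the F1 was cn+ vg b+ / cn vg+ b.
The two rarest classes, cn vg b+ and cn+ vg+ b, are the double crossovers. Comparing them with the parentals, only the cn allele has switched, so cn is the middle locus and the order is vg – cn – b.
vg–cn: (71 + 4)/800 = 0.0938; cn–b: (68 + 4)/800 = 0.0900.
Expected DCO frequency = 0.0938 × 0.0900 ≈ 0.00844; observed = 4/800 ≈ 0.00500.
Coefficient of coincidence = 0.00500/0.00844 ≈ 0.59; interference = 1 − 0.59 = 0.41.

0.41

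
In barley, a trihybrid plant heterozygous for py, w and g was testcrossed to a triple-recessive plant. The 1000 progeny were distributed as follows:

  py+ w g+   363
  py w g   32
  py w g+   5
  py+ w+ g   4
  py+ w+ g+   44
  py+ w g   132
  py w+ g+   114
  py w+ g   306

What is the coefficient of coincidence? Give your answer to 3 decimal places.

0.415

The two most frequent reciprocal classes, py w+ g and py+ w g+, are the parental types, so the F1 was py w+ g / py+ w g+.
The two rarest classes, py+ w+ g and py w g+, are the double crossovers. Comparing them with the parentals, only the py allele has switched, so py is the middle locus and the order is w – py – g.
w–py: (76 + 9)/1000 = 0.0850; py–g: (246 + 9)/1000 = 0.2550.
Expected DCO frequency = 0.0850 × 0.2550 ≈ 0.02168; observed = 9/1000 ≈ 0.00900.
Coefficient of coincidence = 0.00900/0.02168 ≈ 0.415.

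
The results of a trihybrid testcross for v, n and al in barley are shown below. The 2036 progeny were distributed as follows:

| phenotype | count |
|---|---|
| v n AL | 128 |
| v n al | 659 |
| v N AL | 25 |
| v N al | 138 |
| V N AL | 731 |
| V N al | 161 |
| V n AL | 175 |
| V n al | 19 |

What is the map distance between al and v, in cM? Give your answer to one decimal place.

The two most frequent reciprocal classes, v n al and V N AL, are the parental types, so the F1 was v n al / V N AL.
The two rarest classes, V n al and v N AL, are the double crossovers. Comparing them with the parentals, only the v allele has switched, so v is the middle locus and the order is al – v – n.
Crossovers in the al–v interval produce the single-crossover classes v n AL and V N al (128 + 161 = 289) plus the double crossovers (44).
RF(al–v) = (289 + 44) / 2036 = 333/2036 = 0.1636 → 16.4 cM.

16.4 cM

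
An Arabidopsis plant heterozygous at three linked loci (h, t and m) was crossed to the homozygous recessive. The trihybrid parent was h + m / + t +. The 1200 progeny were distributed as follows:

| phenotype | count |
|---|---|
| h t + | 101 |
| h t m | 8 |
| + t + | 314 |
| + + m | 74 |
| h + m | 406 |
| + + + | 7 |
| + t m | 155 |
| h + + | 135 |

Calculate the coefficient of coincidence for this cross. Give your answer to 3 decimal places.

0.311

The two rarest classes, h t m and + + +, are the double crossovers. Comparing them with the parentals, only the t allele has switched, so t is the middle locus and the order is m – t – h.
m–t: (290 + 15)/1200 = 0.2542; t–h: (175 + 15)/1200 = 0.1583.
Expected DCO frequency = 0.2542 × 0.1583 ≈ 0.04024; observed = 15/1200 ≈ 0.01250.
Coefficient of coincidence = 0.01250/0.04024 ≈ 0.311.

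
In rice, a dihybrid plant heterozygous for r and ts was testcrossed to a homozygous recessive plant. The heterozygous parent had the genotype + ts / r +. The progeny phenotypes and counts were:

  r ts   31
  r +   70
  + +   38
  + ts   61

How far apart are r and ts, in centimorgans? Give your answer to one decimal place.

The recombinant classes are + + and r ts: 38 + 31 = 69.
Recombination frequency = 69/200 = 0.3450 ≈ 34.5%, i.e. 34.5 centimorgans.

34.5 centimorgans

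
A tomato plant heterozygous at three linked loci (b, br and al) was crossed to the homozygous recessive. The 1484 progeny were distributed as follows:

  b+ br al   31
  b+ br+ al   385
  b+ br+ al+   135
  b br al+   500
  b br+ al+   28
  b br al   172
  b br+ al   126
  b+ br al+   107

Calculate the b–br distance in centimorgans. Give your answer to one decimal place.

19.7 centimorgans

The two most frequent reciprocal classes, b+ br+ al and b br al+, are the parental types, so the F1 was b+ br+ al / b br al+.
The two rarest classes, b+ br al and b br+ al+, are the double crossovers. Comparing them with the parentals, only the br allele has switched, so br is the middle locus and the order is b – br – al.
Crossovers in the b–br interval produce the single-crossover classes b br+ al and b+ br al+ (126 + 107 = 233) plus the double crossovers (59).
RF(b–br) = (233 + 59) / 1484 = 292/1484 = 0.1968 → 19.7 centimorgans.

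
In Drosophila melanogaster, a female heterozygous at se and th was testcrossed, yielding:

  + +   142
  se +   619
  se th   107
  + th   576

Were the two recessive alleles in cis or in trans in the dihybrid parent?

The two most frequent classes are + th (576) and se + (619); these are the parental (non-recombinant) types.
So the F1 carried + th on one chromosome and se + on the other — the recessive alleles are on opposite chromosomes (trans / repulsion).

trans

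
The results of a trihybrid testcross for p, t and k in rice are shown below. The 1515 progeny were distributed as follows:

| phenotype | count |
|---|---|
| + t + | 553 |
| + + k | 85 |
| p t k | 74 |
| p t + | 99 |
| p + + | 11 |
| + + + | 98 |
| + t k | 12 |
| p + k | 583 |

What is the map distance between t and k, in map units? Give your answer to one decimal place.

12.9 map units

The two most frequent reciprocal classes, + t + and p + k, are the parental types, so the F1 was + t + / p + k.
The two rarest classes, + t k and p + +, are the double crossovers. Comparing them with the parentals, only the k allele has switched, so k is the middle locus and the order is p – k – t.
Crossovers in the k–t interval produce the single-crossover classes + + + and p t k (98 + 74 = 172) plus the double crossovers (23).
RF(k–t) = (172 + 23) / 1515 = 195/1515 = 0.1287 → 12.9 map units.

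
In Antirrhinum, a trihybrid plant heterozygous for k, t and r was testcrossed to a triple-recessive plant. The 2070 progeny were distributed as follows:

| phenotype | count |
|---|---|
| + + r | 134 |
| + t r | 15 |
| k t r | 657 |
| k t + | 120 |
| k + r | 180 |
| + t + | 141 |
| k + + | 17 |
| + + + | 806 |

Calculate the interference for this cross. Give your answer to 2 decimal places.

The two most frequent reciprocal classes, k t r and + + +, are the parental types, so the F1 was k t r / + + +.
The two rarest classes, + t r and k + +, are the double crossovers. Comparing them with the parentals, only the k allele has switched, so k is the middle locus and the order is r – k – t.
r–k: (254 + 32)/2070 = 0.1382; k–t: (321 + 32)/2070 = 0.1705.
Expected DCO frequency = 0.1382 × 0.1705 ≈ 0.02356; observed = 32/2070 ≈ 0.01546.
Coefficient of coincidence = 0.01546/0.02356 ≈ 0.66; interference = 1 − 0.66 = 0.34.

0.34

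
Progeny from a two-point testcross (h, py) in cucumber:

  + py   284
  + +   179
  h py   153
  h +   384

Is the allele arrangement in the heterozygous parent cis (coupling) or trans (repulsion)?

The two most frequent classes are + py (284) and h + (384); these are the parental (non-recombinant) types.
So the F1 carried + py on one chromosome and h + on the other — the recessive alleles are on opposite chromosomes (trans / repulsion).

trans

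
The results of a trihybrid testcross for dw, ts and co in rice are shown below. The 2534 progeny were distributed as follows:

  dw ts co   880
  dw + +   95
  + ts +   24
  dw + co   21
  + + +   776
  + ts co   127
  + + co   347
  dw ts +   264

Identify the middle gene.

The two most frequent reciprocal classes, + + + and dw ts co, are the parental types, so the F1 was + + + / dw ts co.
The two rarest classes, + ts + and dw + co, are the double crossovers. Comparing them with the parentals, only the ts allele has switched, so ts is the middle locus and the order is co – ts – dw.

ts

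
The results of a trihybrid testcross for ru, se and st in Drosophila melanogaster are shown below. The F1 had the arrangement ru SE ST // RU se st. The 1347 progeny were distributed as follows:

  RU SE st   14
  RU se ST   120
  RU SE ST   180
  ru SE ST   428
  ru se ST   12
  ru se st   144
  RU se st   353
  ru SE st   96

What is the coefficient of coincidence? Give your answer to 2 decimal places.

The two rarest classes, ru se ST and RU SE st, are the double crossovers. Comparing them with the parentals, only the se allele has switched, so se is the middle locus and the order is ru – se – st.
ru–se: (324 + 26)/1347 = 0.2598; se–st: (216 + 26)/1347 = 0.1797.
Expected DCO frequency = 0.2598 × 0.1797 ≈ 0.04669; observed = 26/1347 ≈ 0.01930.
Coefficient of coincidence = 0.01930/0.04669 ≈ 0.41.

0.41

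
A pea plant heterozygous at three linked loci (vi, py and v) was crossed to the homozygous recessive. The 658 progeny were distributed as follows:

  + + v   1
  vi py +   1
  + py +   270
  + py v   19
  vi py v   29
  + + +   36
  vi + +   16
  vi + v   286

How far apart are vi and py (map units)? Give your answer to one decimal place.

10.2 map units

The two most frequent reciprocal classes, + py + and vi + v, are the parental types, so the F1 was + py + / vi + v.
The two rarest classes, vi py + and + + v, are the double crossovers. Comparing them with the parentals, only the vi allele has switched, so vi is the middle locus and the order is py – vi – v.
Crossovers in the py–vi interval produce the single-crossover classes + + + and vi py v (36 + 29 = 65) plus the double crossovers (2).
RF(py–vi) = (65 + 2) / 658 = 67/658 = 0.1018 → 10.2 map units.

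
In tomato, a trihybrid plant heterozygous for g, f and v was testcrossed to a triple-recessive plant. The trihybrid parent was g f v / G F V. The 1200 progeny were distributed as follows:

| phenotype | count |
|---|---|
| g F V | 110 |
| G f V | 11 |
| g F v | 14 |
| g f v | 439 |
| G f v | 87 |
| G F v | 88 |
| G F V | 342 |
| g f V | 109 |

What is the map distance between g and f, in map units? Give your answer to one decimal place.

The two rarest classes, g F v and G f V, are the double crossovers. Comparing them with the parentals, only the f allele has switched, so f is the middle locus and the order is v – f – g.
Crossovers in the f–g interval produce the single-crossover classes G f v and g F V (87 + 110 = 197) plus the double crossovers (25).
RF(f–g) = (197 + 25) / 1200 = 222/1200 = 0.1850 → 18.5 map units.

18.5 map units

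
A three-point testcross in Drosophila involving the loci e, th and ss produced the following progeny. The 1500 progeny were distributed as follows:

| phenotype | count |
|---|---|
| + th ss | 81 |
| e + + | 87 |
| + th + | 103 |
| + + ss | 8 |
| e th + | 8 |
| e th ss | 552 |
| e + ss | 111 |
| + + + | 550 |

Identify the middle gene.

The two most frequent reciprocal classes, e th ss and + + +, are the parental types, so the F1 was e th ss / + + +.
The two rarest classes, e th + and + + ss, are the double crossovers. Comparing them with the parentals, only the ss allele has switched, so ss is the middle locus and the order is th – ss – e.

ss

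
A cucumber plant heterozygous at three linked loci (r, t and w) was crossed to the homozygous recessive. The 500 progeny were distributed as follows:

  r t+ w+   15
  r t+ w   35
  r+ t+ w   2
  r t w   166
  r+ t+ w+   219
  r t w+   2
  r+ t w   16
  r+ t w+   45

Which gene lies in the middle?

The two most frequent reciprocal classes, r t w and r+ t+ w+, are the parental types, so the F1 was r t w / r+ t+ w+.
The two rarest classes, r t w+ and r+ t+ w, are the double crossovers. Comparing them with the parentals, only the w allele has switched, so w is the middle locus and the order is t – w – r.

w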